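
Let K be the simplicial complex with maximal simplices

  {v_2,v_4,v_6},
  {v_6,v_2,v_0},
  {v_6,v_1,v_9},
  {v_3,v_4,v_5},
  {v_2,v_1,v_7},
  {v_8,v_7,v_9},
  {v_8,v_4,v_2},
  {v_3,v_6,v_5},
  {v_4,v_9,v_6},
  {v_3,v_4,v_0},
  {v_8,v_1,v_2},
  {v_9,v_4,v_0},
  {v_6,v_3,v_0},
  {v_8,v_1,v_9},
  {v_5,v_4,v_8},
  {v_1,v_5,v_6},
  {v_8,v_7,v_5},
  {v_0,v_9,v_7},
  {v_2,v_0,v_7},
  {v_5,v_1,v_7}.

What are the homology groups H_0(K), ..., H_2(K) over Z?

Order the vertices as v_0 < v_1 < v_2 < v_3 < v_4 < v_5 < v_6 < v_7 < v_8 < v_9. Listing each simplex with vertices in this order, K has dimension 2 with simplices:

  0-simplices (10): [v_0], [v_1], [v_2], [v_3], [v_4], [v_5], [v_6], [v_7], [v_8], [v_9]
  1-simplices (30): (30 of them)
  2-simplices (20): (20 of them)

Hence C_0 ≅ Z^10, C_1 ≅ Z^30, C_2 ≅ Z^20.

∂_1: C_1 → C_0 is given by ∂[p,q] = [q] − [p]. For instance
  ∂[v_4,v_5] = [v_5] − [v_4].
The resulting 10×30 matrix has rank 9, and its Smith normal form has invariant factors (1,1,1,1,1,1,1,1,1).

Boundary ∂_2: C_2 → C_1 acts by ∂[p,q,r] = [q,r] − [p,r] + [p,q]. For instance
  ∂[v_1,v_6,v_9] = [v_6,v_9] − [v_1,v_9] + [v_1,v_6],
  ∂[v_3,v_5,v_6] = [v_5,v_6] − [v_3,v_6] + [v_3,v_5].
The 30×20 boundary matrix has rank 20 and Smith normal form diag(1,1,1,1,1,1,1,1,1,1,1,1,1,1,1,1,1,1,1,2).

From H_k ≅ ker(∂_k) / im(∂_{k+1}) we obtain:

  H_0: rank C_0 − rank ∂_1 = 10 − 9 = 1, and the invariant factors of ∂_1 are all 1, so H_0 ≅ Z.
  H_1: rank ker ∂_1 − rank ∂_2 = (30 − 9) − 20 = 1, and ∂_2 has invariant factor 2 > 1, so H_1 ≅ Z × Z/2.
  H_2: rank ker ∂_2 − rank ∂_3 = (20 − 20) − 0 = 0, and there is no ∂_3, so H_2 ≅ 0.

As a check, the Euler characteristic is 10 − 30 + 20 = 0, which agrees with 1 − 1 + 0 = 0.

H_0 = Z,  H_1 = Z × Z/2,  H_2 = 0.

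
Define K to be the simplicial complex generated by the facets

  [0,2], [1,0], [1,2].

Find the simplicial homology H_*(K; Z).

Take the total order 0 < 1 < 2 on the vertex set. Then K (dimension 1) consists of the simplices:

  0-simplices (3): [0], [1], [2]
  1-simplices (3): [0,1], [0,2], [1,2]

Hence C_0 ≅ Z^3, C_1 ≅ Z^3.

The boundary map ∂_1: C_1 → C_0 sends each edge [p,q] (with p < q) to q − p. For instance
  ∂[0,1] = [1] − [0].
As a 3×3 matrix over Z this has rank 2, with invariant factors (1,1).

Reading off H_k = ker ∂_k / im ∂_{k+1}:

  H_0: rank C_0 − rank ∂_1 = 3 − 2 = 1, and the invariant factors of ∂_1 are all 1, so H_0 ≅ Z.
  H_1: rank ker ∂_1 − rank ∂_2 = (3 − 2) − 0 = 1, and there is no ∂_2, so H_1 ≅ Z.

H_0 ≅ Z,  H_1 ≅ Z.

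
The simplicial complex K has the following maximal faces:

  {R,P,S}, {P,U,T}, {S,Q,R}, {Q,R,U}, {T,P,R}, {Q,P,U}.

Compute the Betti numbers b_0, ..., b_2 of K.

b_0 = 1, b_1 = 1, b_2 = 0.

Take the total order P < Q < R < S < T < U on the vertex set. Then K (dimension 2) consists of the simplices:

  0-simplices (6): P, Q, R, S, T, U
  1-simplices (12): PQ, PR, PS, PT, PU, QR, QS, QU, RS, RT, RU, TU
  2-simplices (6): PQU, PRS, PRT, PTU, QRS, QRU

Hence C_0 ≅ Z^6, C_1 ≅ Z^12, C_2 ≅ Z^6.

The boundary map ∂_1: C_1 → C_0 sends each edge [p,q] (with p < q) to q − p. For instance
  ∂QU = U − Q.
The resulting 6×12 matrix has rank 5, and its Smith normal form has invariant factors (1,1,1,1,1).

The boundary map ∂_2: C_2 → C_1 sends each 2-simplex [p,q,r] to [q,r] − [p,r] + [p,q]. For instance
  ∂QRS = RS − QS + QR,
  ∂QRU = RU − QU + QR.
The resulting 12×6 matrix has rank 6, and its Smith normal form has invariant factors (1,1,1,1,1,1).

From H_k ≅ ker(∂_k) / im(∂_{k+1}) we obtain:

  H_0: rank C_0 − rank ∂_1 = 6 − 5 = 1, and the invariant factors of ∂_1 are all 1, so H_0 = Z.
  H_1: rank ker ∂_1 − rank ∂_2 = (12 − 5) − 6 = 1, and the invariant factors of ∂_2 are all 1, so H_1 = Z.
  H_2: rank ker ∂_2 − rank ∂_3 = (6 − 6) − 0 = 0, and there is no ∂_3, so H_2 = 0.

As a check, the Euler characteristic is 6 − 12 + 6 = 0, which agrees with 1 − 1 + 0 = 0.

Hence the Betti numbers are b_0 = 1, b_1 = 1, b_2 = 0.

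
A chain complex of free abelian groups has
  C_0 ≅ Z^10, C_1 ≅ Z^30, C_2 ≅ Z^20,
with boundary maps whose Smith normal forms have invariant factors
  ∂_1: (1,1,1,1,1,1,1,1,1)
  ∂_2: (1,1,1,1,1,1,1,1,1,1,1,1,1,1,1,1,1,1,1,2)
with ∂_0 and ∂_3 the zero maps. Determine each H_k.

H_0 ≅ Z,  H_1 ≅ Z × Z/2,  H_2 = 0.

H_0: b_0 = 10 − 0 − 9 = 1; torsion from ∂_1 factors > 1: none. So H_0 ≅ Z.
H_1: b_1 = 30 − 9 − 20 = 1; torsion from ∂_2 factors > 1: [2]. So H_1 ≅ Z × Z/2.
H_2: b_2 = 20 − 20 − 0 = 0; torsion from ∂_3 factors > 1: none. So H_2 ≅ 0.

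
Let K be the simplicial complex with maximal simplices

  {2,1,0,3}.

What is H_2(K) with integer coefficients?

H_2 = 0.

Order the vertices as 0 < 1 < 2 < 3. Listing each simplex with vertices in this order, K has dimension 3 with simplices:

  0-simplices (4): [0], [1], [2], [3]
  1-simplices (6): [0,1], [0,2], [0,3], [1,2], [1,3], [2,3]
  2-simplices (4): [0,1,2], [0,1,3], [0,2,3], [1,2,3]
  3-simplices (1): [0,1,2,3]

giving chain groups C_0 ≅ Z^4, C_1 ≅ Z^6, C_2 ≅ Z^4, C_3 ≅ Z^1.

∂_1: C_1 → C_0 maps an edge to its endpoints' difference, ∂[p,q] = q − p.
As a 4×6 matrix over Z this has rank 3, with invariant factors (1,1,1).

Boundary ∂_2: C_2 → C_1 sends each 2-simplex [p,q,r] to [q,r] − [p,r] + [p,q]. For instance
  ∂[1,2,3] = [2,3] − [1,3] + [1,2],
  ∂[0,1,2] = [1,2] − [0,2] + [0,1].
The 6×4 boundary matrix has rank 3 and Smith normal form diag(1,1,1).

∂_3: C_3 → C_2 sends each 3-simplex σ to the alternating sum Σ_i (−1)^i (σ with its i-th vertex removed). For instance
  ∂[0,1,2,3] = [1,2,3] − [0,2,3] + [0,1,3] − [0,1,2].
As a 4×1 matrix over Z this has rank 1, with invariant factors (1).

From H_k ≅ ker(∂_k) / im(∂_{k+1}) we obtain:

  H_2: rank ker ∂_2 − rank ∂_3 = (4 − 3) − 1 = 0, and the invariant factors of ∂_3 are all 1, so H_2 ≅ 0.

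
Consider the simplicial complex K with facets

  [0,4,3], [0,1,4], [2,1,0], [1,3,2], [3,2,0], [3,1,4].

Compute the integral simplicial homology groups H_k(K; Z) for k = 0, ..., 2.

H_0 = Z,  H_1 = 0,  H_2 = Z.

Order the vertices as 0 < 1 < 2 < 3 < 4. Listing each simplex with vertices in this order, K has dimension 2 with simplices:

  0-simplices (5): [0], [1], [2], [3], [4]
  1-simplices (9): [0,1], [0,2], [0,3], [0,4], [1,2], [1,3], [1,4], [2,3], [3,4]
  2-simplices (6): [0,1,2], [0,1,4], [0,2,3], [0,3,4], [1,2,3], [1,3,4]

so the chain groups are C_0 ≅ Z^5, C_1 ≅ Z^9, C_2 ≅ Z^6.

Boundary ∂_1: C_1 → C_0 sends each edge [p,q] (with p < q) to q − p. For instance
  ∂[1,3] = [3] − [1].
The 5×9 boundary matrix has rank 4 and Smith normal form diag(1,1,1,1).

Boundary ∂_2: C_2 → C_1 maps a triangle to the signed sum of its edges. For instance
  ∂[0,1,4] = [1,4] − [0,4] + [0,1],
  ∂[0,1,2] = [1,2] − [0,2] + [0,1].
As a 9×6 matrix over Z this has rank 5, with invariant factors (1,1,1,1,1).

Computing H_k = (kernel of ∂_k) / (image of ∂_{k+1}):

  H_0: rank C_0 − rank ∂_1 = 5 − 4 = 1, and the invariant factors of ∂_1 are all 1, so H_0 = Z.
  H_1: rank ker ∂_1 − rank ∂_2 = (9 − 4) − 5 = 0, and the invariant factors of ∂_2 are all 1, so H_1 = 0.
  H_2: rank ker ∂_2 − rank ∂_3 = (6 − 5) − 0 = 1, and there is no ∂_3, so H_2 = Z.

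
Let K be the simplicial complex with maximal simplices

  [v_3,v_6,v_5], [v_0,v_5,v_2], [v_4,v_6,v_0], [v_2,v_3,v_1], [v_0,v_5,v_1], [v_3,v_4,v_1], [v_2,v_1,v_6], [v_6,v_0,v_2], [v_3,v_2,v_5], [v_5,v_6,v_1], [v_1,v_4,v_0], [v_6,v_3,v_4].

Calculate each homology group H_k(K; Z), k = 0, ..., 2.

Fix the vertex order v_0 < v_1 < v_2 < v_3 < v_4 < v_5 < v_6 and write every simplex with vertices in increasing order. Then dim K = 2 and the simplices of K are:

  0-simplices (7): [v_0], [v_1], [v_2], [v_3], [v_4], [v_5], [v_6]
  1-simplices (18): (18 of them)
  2-simplices (12): (12 of them)

so the chain groups are C_0 ≅ Z^7, C_1 ≅ Z^18, C_2 ≅ Z^12.

Boundary ∂_1: C_1 → C_0 sends each edge [p,q] (with p < q) to q − p. For instance
  ∂[v_4,v_6] = [v_6] − [v_4].
This gives a 7×18 integer matrix of rank 6; reducing to Smith normal form yields diagonal entries (1,1,1,1,1,1).

Boundary ∂_2: C_2 → C_1 acts by ∂[p,q,r] = [q,r] − [p,r] + [p,q]. For instance
  ∂[v_0,v_1,v_5] = [v_1,v_5] − [v_0,v_5] + [v_0,v_1],
  ∂[v_1,v_2,v_6] = [v_2,v_6] − [v_1,v_6] + [v_1,v_2].
The resulting 18×12 matrix has rank 12, and its Smith normal form has invariant factors (1,1,1,1,1,1,1,1,1,1,1,2).

Reading off H_k = ker ∂_k / im ∂_{k+1}:

  H_0: rank C_0 − rank ∂_1 = 7 − 6 = 1, and the invariant factors of ∂_1 are all 1, so H_0 ≅ Z.
  H_1: rank ker ∂_1 − rank ∂_2 = (18 − 6) − 12 = 0, and ∂_2 has invariant factor 2 > 1, so H_1 ≅ Z/2Z.
  H_2: rank ker ∂_2 − rank ∂_3 = (12 − 12) − 0 = 0, and there is no ∂_3, so H_2 ≅ 0.

As a check, the Euler characteristic is 7 − 18 + 12 = 1, which agrees with 1 − 0 + 0 = 1.

H_0 ≅ Z,  H_1 ≅ Z/2Z,  H_2 = 0.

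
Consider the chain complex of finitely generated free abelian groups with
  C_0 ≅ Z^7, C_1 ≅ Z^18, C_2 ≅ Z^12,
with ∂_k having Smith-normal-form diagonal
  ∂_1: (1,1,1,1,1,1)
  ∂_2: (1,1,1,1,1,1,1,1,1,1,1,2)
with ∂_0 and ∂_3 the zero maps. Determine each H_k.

H_0: b_0 = 7 − 0 − 6 = 1; torsion from ∂_1 factors > 1: none. So H_0 = Z.
H_1: b_1 = 18 − 6 − 12 = 0; torsion from ∂_2 factors > 1: [2]. So H_1 = Z/2.
H_2: b_2 = 12 − 12 − 0 = 0; torsion from ∂_3 factors > 1: none. So H_2 = 0.

H_0 = Z,  H_1 = Z/2,  H_2 = 0.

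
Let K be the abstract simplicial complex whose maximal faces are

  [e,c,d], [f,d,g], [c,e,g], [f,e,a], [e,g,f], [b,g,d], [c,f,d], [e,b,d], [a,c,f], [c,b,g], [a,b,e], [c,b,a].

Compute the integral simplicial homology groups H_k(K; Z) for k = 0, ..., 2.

H_0 = Z,  H_1 = Z/2,  H_2 = 0.

Fix the vertex order a < b < c < d < e < f < g and write every simplex with vertices in increasing order. Then dim K = 2 and the simplices of K are:

  0-simplices (7): a, b, c, d, e, f, g
  1-simplices (18): ab, ac, ae, af, bc, bd, be, bg, cd, ce, cf, cg, de, df, dg, ef, eg, fg
  2-simplices (12): abc, abe, acf, aef, bcg, bde, bdg, cde, cdf, ceg, dfg, efg

giving chain groups C_0 ≅ Z^7, C_1 ≅ Z^18, C_2 ≅ Z^12.

The boundary map ∂_1: C_1 → C_0 maps an edge to its endpoints' difference, ∂[p,q] = q − p.
This gives a 7×18 integer matrix of rank 6; reducing to Smith normal form yields diagonal entries (1,1,1,1,1,1).

The boundary map ∂_2: C_2 → C_1 sends each 2-simplex [p,q,r] to [q,r] − [p,r] + [p,q]. For instance
  ∂bcg = cg − bg + bc,
  ∂efg = fg − eg + ef.
The 18×12 boundary matrix has rank 12 and Smith normal form diag(1,1,1,1,1,1,1,1,1,1,1,2).

From H_k ≅ ker(∂_k) / im(∂_{k+1}) we obtain:

  H_0: rank C_0 − rank ∂_1 = 7 − 6 = 1, and the invariant factors of ∂_1 are all 1, so H_0 = Z.
  H_1: rank ker ∂_1 − rank ∂_2 = (18 − 6) − 12 = 0, and ∂_2 has invariant factor 2 > 1, so H_1 = Z/2.
  H_2: rank ker ∂_2 − rank ∂_3 = (12 − 12) − 0 = 0, and there is no ∂_3, so H_2 = 0.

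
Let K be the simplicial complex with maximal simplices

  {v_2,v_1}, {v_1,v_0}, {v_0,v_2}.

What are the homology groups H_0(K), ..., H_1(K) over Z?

Fix the vertex order v_0 < v_1 < v_2 and write every simplex with vertices in increasing order. Then dim K = 1 and the simplices of K are:

  0-simplices (3): [v_0], [v_1], [v_2]
  1-simplices (3): [v_0,v_1], [v_0,v_2], [v_1,v_2]

giving chain groups C_0 ≅ Z^3, C_1 ≅ Z^3.

The boundary map ∂_1: C_1 → C_0 sends each edge [p,q] (with p < q) to q − p. For instance
  ∂[v_1,v_2] = [v_2] − [v_1].
This gives a 3×3 integer matrix of rank 2; reducing to Smith normal form yields diagonal entries (1,1).

From H_k ≅ ker(∂_k) / im(∂_{k+1}) we obtain:

  H_0: rank C_0 − rank ∂_1 = 3 − 2 = 1, and the invariant factors of ∂_1 are all 1, so H_0 ≅ Z.
  H_1: rank ker ∂_1 − rank ∂_2 = (3 − 2) − 0 = 1, and there is no ∂_2, so H_1 ≅ Z.

As a check, the Euler characteristic is 3 − 3 = 0, which agrees with 1 − 1 = 0.

H_0 = Z,  H_1 = Z.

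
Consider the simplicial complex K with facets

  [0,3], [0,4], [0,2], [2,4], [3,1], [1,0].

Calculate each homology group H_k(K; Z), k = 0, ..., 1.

H_0 = Z,  H_1 = Z^2.

Order the vertices as 0 < 1 < 2 < 3 < 4. Listing each simplex with vertices in this order, K has dimension 1 with simplices:

  0-simplices (5): [0], [1], [2], [3], [4]
  1-simplices (6): [0,1], [0,2], [0,3], [0,4], [1,3], [2,4]

so the chain groups are C_0 ≅ Z^5, C_1 ≅ Z^6.

Boundary ∂_1: C_1 → C_0 is given by ∂[p,q] = [q] − [p]. For instance
  ∂[2,4] = [4] − [2].
The resulting 5×6 matrix has rank 4, and its Smith normal form has invariant factors (1,1,1,1).

Reading off H_k = ker ∂_k / im ∂_{k+1}:

  H_0: rank C_0 − rank ∂_1 = 5 − 4 = 1, and the invariant factors of ∂_1 are all 1, so H_0 ≅ Z.
  H_1: rank ker ∂_1 − rank ∂_2 = (6 − 4) − 0 = 2, and there is no ∂_2, so H_1 ≅ Z^2.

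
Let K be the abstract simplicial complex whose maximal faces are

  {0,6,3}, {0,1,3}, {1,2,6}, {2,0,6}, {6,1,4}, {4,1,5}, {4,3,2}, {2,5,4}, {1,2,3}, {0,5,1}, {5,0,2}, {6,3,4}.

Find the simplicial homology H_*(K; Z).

H_0 = Z,  H_1 = Z_2,  H_2 = 0.

Order the vertices as 0 < 1 < 2 < 3 < 4 < 5 < 6. Listing each simplex with vertices in this order, K has dimension 2 with simplices:

  0-simplices (7): [0], [1], [2], [3], [4], [5], [6]
  1-simplices (18): [0,1], [0,2], [0,3], [0,5], [0,6], [1,2], [1,3], [1,4], [1,5], [1,6], [2,3], [2,4], [2,5], [2,6], [3,4], [3,6], [4,5], [4,6]
  2-simplices (12): [0,1,3], [0,1,5], [0,2,5], [0,2,6], [0,3,6], [1,2,3], [1,2,6], [1,4,5], [1,4,6], [2,3,4], [2,4,5], [3,4,6]

giving chain groups C_0 ≅ Z^7, C_1 ≅ Z^18, C_2 ≅ Z^12.

The boundary map ∂_1: C_1 → C_0 sends each edge [p,q] (with p < q) to q − p. For instance
  ∂[1,3] = [3] − [1].
The 7×18 boundary matrix has rank 6 and Smith normal form diag(1,1,1,1,1,1).

The boundary map ∂_2: C_2 → C_1 maps a triangle to the signed sum of its edges. For instance
  ∂[0,1,3] = [1,3] − [0,3] + [0,1],
  ∂[0,2,5] = [2,5] − [0,5] + [0,2].
The resulting 18×12 matrix has rank 12, and its Smith normal form has invariant factors (1,1,1,1,1,1,1,1,1,1,1,2).

Reading off H_k = ker ∂_k / im ∂_{k+1}:

  H_0: rank C_0 − rank ∂_1 = 7 − 6 = 1, and the invariant factors of ∂_1 are all 1, so H_0 = Z.
  H_1: rank ker ∂_1 − rank ∂_2 = (18 − 6) − 12 = 0, and ∂_2 has invariant factor 2 > 1, so H_1 = Z_2.
  H_2: rank ker ∂_2 − rank ∂_3 = (12 − 12) − 0 = 0, and there is no ∂_3, so H_2 = 0.

As a check, the Euler characteristic is 7 − 18 + 12 = 1, which agrees with 1 − 0 + 0 = 1.
(K is a triangulation of the real projective plane RP^2.)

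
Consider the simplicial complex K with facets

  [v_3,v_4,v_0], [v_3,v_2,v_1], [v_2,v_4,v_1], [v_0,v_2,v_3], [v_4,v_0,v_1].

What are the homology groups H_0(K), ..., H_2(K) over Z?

H_0 ≅ Z,  H_1 ≅ Z,  H_2 = 0.

K has 5 vertices, 10 edges, 5 triangles.
rank ∂_0 = 0, rank ∂_1 = 4 ⇒ b_0 = 5 − 0 − 4 = 1; all invariant factors of ∂_1 are 1 so no torsion. So H_0 = Z.
rank ∂_1 = 4, rank ∂_2 = 5 ⇒ b_1 = 10 − 4 − 5 = 1; all invariant factors of ∂_2 are 1 so no torsion. So H_1 = Z.
rank ∂_2 = 5, rank ∂_3 = 0 ⇒ b_2 = 5 − 5 − 0 = 0. So H_2 = 0.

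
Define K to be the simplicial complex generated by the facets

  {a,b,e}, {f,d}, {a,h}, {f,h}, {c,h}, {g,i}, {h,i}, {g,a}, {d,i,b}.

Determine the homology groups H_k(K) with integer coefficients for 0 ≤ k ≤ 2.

H_0 = Z,  H_1 = Z^3,  H_2 = 0.

Take the total order a < b < c < d < e < f < g < h < i on the vertex set. Then K (dimension 2) consists of the simplices:

  0-simplices (9): a, b, c, d, e, f, g, h, i
  1-simplices (13): ab, ae, ag, ah, bd, be, bi, ch, df, di, fh, gi, hi
  2-simplices (2): abe, bdi

so the chain groups are C_0 ≅ Z^9, C_1 ≅ Z^13, C_2 ≅ Z^2.

Boundary ∂_1: C_1 → C_0 sends each edge [p,q] (with p < q) to q − p. For instance
  ∂hi = i − h.
The 9×13 boundary matrix has rank 8 and Smith normal form diag(1,1,1,1,1,1,1,1).

Boundary ∂_2: C_2 → C_1 maps a triangle to the signed sum of its edges. For instance
  ∂abe = be − ae + ab,
  ∂bdi = di − bi + bd.
The 13×2 boundary matrix has rank 2 and Smith normal form diag(1,1).

Computing H_k = (kernel of ∂_k) / (image of ∂_{k+1}):

  H_0: rank C_0 − rank ∂_1 = 9 − 8 = 1, and the invariant factors of ∂_1 are all 1, so H_0 = Z.
  H_1: rank ker ∂_1 − rank ∂_2 = (13 − 8) − 2 = 3, and the invariant factors of ∂_2 are all 1, so H_1 = Z^3.
  H_2: rank ker ∂_2 − rank ∂_3 = (2 − 2) − 0 = 0, and there is no ∂_3, so H_2 = 0.

As a check, the Euler characteristic is 9 − 13 + 2 = -2, which agrees with 1 − 3 + 0 = -2.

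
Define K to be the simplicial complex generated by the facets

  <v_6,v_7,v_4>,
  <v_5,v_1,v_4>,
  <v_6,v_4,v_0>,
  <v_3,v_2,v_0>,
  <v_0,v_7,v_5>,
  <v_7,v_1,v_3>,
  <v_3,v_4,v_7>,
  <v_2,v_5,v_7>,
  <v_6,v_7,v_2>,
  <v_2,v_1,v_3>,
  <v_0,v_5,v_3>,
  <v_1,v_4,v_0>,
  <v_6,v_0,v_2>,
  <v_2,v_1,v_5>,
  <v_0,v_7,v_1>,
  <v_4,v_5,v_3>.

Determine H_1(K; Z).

Take the total order v_0 < v_1 < v_2 < v_3 < v_4 < v_5 < v_6 < v_7 on the vertex set. Then K (dimension 2) consists of the simplices:

  0-simplices (8): [v_0], [v_1], [v_2], [v_3], [v_4], [v_5], [v_6], [v_7]
  1-simplices (24): (24 of them)
  2-simplices (16): (16 of them)

Hence C_0 ≅ Z^8, C_1 ≅ Z^24, C_2 ≅ Z^16.

Boundary ∂_1: C_1 → C_0 sends each edge [p,q] (with p < q) to q − p. For instance
  ∂[v_0,v_4] = [v_4] − [v_0].
The resulting 8×24 matrix has rank 7, and its Smith normal form has invariant factors (1,1,1,1,1,1,1).

∂_2: C_2 → C_1 maps a triangle to the signed sum of its edges. For instance
  ∂[v_0,v_4,v_6] = [v_4,v_6] − [v_0,v_6] + [v_0,v_4],
  ∂[v_3,v_4,v_7] = [v_4,v_7] − [v_3,v_7] + [v_3,v_4].
The resulting 24×16 matrix has rank 15, and its Smith normal form has invariant factors (1,1,1,1,1,1,1,1,1,1,1,1,1,1,1).

Now H_k = ker ∂_k / im ∂_{k+1}, so:

  H_1: rank ker ∂_1 − rank ∂_2 = (24 − 7) − 15 = 2, and the invariant factors of ∂_2 are all 1, so H_1 = Z^2.

H_1 = Z^2.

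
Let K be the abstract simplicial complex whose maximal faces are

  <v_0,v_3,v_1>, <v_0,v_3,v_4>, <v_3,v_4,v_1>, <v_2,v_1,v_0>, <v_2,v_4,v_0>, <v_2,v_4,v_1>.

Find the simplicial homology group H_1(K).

H_1 ≅ 0.

Take the total order v_0 < v_1 < v_2 < v_3 < v_4 on the vertex set. Then K (dimension 2) consists of the simplices:

  0-simplices (5): [v_0], [v_1], [v_2], [v_3], [v_4]
  1-simplices (9): [v_0,v_1], [v_0,v_2], [v_0,v_3], [v_0,v_4], [v_1,v_2], [v_1,v_3], [v_1,v_4], [v_2,v_4], [v_3,v_4]
  2-simplices (6): [v_0,v_1,v_2], [v_0,v_1,v_3], [v_0,v_2,v_4], [v_0,v_3,v_4], [v_1,v_2,v_4], [v_1,v_3,v_4]

giving chain groups C_0 ≅ Z^5, C_1 ≅ Z^9, C_2 ≅ Z^6.

The boundary map ∂_1: C_1 → C_0 is given by ∂[p,q] = [q] − [p].
The resulting 5×9 matrix has rank 4, and its Smith normal form has invariant factors (1,1,1,1).

The boundary map ∂_2: C_2 → C_1 maps a triangle to the signed sum of its edges. For instance
  ∂[v_0,v_2,v_4] = [v_2,v_4] − [v_0,v_4] + [v_0,v_2],
  ∂[v_1,v_3,v_4] = [v_3,v_4] − [v_1,v_4] + [v_1,v_3].
The resulting 9×6 matrix has rank 5, and its Smith normal form has invariant factors (1,1,1,1,1).

Computing H_k = (kernel of ∂_k) / (image of ∂_{k+1}):

  H_1: rank ker ∂_1 − rank ∂_2 = (9 − 4) − 5 = 0, and the invariant factors of ∂_2 are all 1, so H_1 ≅ 0.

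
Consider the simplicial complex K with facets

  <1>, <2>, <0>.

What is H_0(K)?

Take the total order 0 < 1 < 2 on the vertex set. Then K (dimension 0) consists of the simplices:

  0-simplices (3): [0], [1], [2]

giving chain groups C_0 ≅ Z^3.

Now H_k = ker ∂_k / im ∂_{k+1}, so:

  H_0: rank C_0 − rank ∂_1 = 3 − 0 = 3, and there is no ∂_1, so H_0 ≅ Z^3.

(K is a triangulation of a set of 3 points.)

H_0 = Z^3.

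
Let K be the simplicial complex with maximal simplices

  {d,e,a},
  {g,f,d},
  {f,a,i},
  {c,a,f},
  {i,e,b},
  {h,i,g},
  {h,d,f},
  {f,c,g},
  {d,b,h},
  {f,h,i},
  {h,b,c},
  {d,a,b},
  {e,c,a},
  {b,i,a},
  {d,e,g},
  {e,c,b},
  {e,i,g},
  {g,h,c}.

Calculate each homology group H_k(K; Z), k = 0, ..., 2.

H_0 ≅ Z,  H_1 ≅ Z ⊕ Z/2Z,  H_2 = 0.

K has 9 vertices, 27 edges, 18 triangles.
rank ∂_0 = 0, rank ∂_1 = 8 ⇒ b_0 = 9 − 0 − 8 = 1; all invariant factors of ∂_1 are 1 so no torsion. So H_0 ≅ Z.
rank ∂_1 = 8, rank ∂_2 = 18 ⇒ b_1 = 27 − 8 − 18 = 1; ∂_2 has invariant factor(s) [2] giving torsion. So H_1 ≅ Z ⊕ Z/2Z.
rank ∂_2 = 18, rank ∂_3 = 0 ⇒ b_2 = 18 − 18 − 0 = 0. So H_2 ≅ 0.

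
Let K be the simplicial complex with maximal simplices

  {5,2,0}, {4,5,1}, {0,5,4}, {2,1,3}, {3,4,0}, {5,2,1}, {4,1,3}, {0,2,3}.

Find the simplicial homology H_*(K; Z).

H_0 = Z,  H_1 = 0,  H_2 = Z.

Fix the vertex order 0 < 1 < 2 < 3 < 4 < 5 and write every simplex with vertices in increasing order. Then dim K = 2 and the simplices of K are:

  0-simplices (6): [0], [1], [2], [3], [4], [5]
  1-simplices (12): [0,2], [0,3], [0,4], [0,5], [1,2], [1,3], [1,4], [1,5], [2,3], [2,5], [3,4], [4,5]
  2-simplices (8): [0,2,3], [0,2,5], [0,3,4], [0,4,5], [1,2,3], [1,2,5], [1,3,4], [1,4,5]

Hence C_0 ≅ Z^6, C_1 ≅ Z^12, C_2 ≅ Z^8.

The boundary map ∂_1: C_1 → C_0 maps an edge to its endpoints' difference, ∂[p,q] = q − p.
This gives a 6×12 integer matrix of rank 5; reducing to Smith normal form yields diagonal entries (1,1,1,1,1).

∂_2: C_2 → C_1 sends each 2-simplex [p,q,r] to [q,r] − [p,r] + [p,q]. For instance
  ∂[0,2,5] = [2,5] − [0,5] + [0,2],
  ∂[1,3,4] = [3,4] − [1,4] + [1,3].
The 12×8 boundary matrix has rank 7 and Smith normal form diag(1,1,1,1,1,1,1).

Computing H_k = (kernel of ∂_k) / (image of ∂_{k+1}):

  H_0: rank C_0 − rank ∂_1 = 6 − 5 = 1, and the invariant factors of ∂_1 are all 1, so H_0 ≅ Z.
  H_1: rank ker ∂_1 − rank ∂_2 = (12 − 5) − 7 = 0, and the invariant factors of ∂_2 are all 1, so H_1 ≅ 0.
  H_2: rank ker ∂_2 − rank ∂_3 = (8 − 7) − 0 = 1, and there is no ∂_3, so H_2 ≅ Z.

As a check, the Euler characteristic is 6 − 12 + 8 = 2, which agrees with 1 − 0 + 1 = 2.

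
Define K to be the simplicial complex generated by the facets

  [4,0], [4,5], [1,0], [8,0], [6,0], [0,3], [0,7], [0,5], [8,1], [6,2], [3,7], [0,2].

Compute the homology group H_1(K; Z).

Take the total order 0 < 1 < 2 < 3 < 4 < 5 < 6 < 7 < 8 on the vertex set. Then K (dimension 1) consists of the simplices:

  0-simplices (9): [0], [1], [2], [3], [4], [5], [6], [7], [8]
  1-simplices (12): [0,1], [0,2], [0,3], [0,4], [0,5], [0,6], [0,7], [0,8], [1,8], [2,6], [3,7], [4,5]

Hence C_0 ≅ Z^9, C_1 ≅ Z^12.

The boundary map ∂_1: C_1 → C_0 sends each edge [p,q] (with p < q) to q − p. For instance
  ∂[0,1] = [1] − [0].
This gives a 9×12 integer matrix of rank 8; reducing to Smith normal form yields diagonal entries (1,1,1,1,1,1,1,1).

Computing H_k = (kernel of ∂_k) / (image of ∂_{k+1}):

  H_1: rank ker ∂_1 − rank ∂_2 = (12 − 8) − 0 = 4, and there is no ∂_2, so H_1 = Z^4.

H_1 ≅ Z^4.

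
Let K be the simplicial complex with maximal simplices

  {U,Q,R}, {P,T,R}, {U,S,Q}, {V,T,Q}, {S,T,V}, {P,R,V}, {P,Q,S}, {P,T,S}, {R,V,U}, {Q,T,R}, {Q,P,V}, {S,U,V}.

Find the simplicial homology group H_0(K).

Take the total order P < Q < R < S < T < U < V on the vertex set. Then K (dimension 2) consists of the simplices:

  0-simplices (7): P, Q, R, S, T, U, V
  1-simplices (18): PQ, PR, PS, PT, PV, QR, QS, QT, QU, QV, RT, RU, RV, ST, SU, SV, TV, UV
  2-simplices (12): PQS, PQV, PRT, PRV, PST, QRT, QRU, QSU, QTV, RUV, STV, SUV

so the chain groups are C_0 ≅ Z^7, C_1 ≅ Z^18, C_2 ≅ Z^12.

Boundary ∂_1: C_1 → C_0 sends each edge [p,q] (with p < q) to q − p.
The resulting 7×18 matrix has rank 6, and its Smith normal form has invariant factors (1,1,1,1,1,1).

Boundary ∂_2: C_2 → C_1 acts by ∂[p,q,r] = [q,r] − [p,r] + [p,q]. For instance
  ∂QRU = RU − QU + QR,
  ∂PRT = RT − PT + PR.
The 18×12 boundary matrix has rank 12 and Smith normal form diag(1,1,1,1,1,1,1,1,1,1,1,2).

Reading off H_k = ker ∂_k / im ∂_{k+1}:

  H_0: rank C_0 − rank ∂_1 = 7 − 6 = 1, and the invariant factors of ∂_1 are all 1, so H_0 ≅ Z.

H_0 ≅ Z.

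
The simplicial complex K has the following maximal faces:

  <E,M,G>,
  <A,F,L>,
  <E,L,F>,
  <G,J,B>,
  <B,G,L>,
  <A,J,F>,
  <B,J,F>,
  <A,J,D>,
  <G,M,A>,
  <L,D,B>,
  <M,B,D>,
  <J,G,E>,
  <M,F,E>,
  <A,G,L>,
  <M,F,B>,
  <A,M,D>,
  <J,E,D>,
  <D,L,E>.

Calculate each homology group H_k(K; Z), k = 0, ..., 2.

H_0 ≅ Z,  H_1 ≅ Z^2,  H_2 ≅ Z.

Order the vertices as A < B < D < E < F < G < J < L < M. Listing each simplex with vertices in this order, K has dimension 2 with simplices:

  0-simplices (9): A, B, D, E, F, G, J, L, M
  1-simplices (27): AD, AF, AG, AJ, AL, AM, BD, BF, BG, BJ, BL, BM, DE, DJ, DL, DM, EF, EG, EJ, EL, EM, FJ, FL, FM, GJ, GL, GM
  2-simplices (18): ADJ, ADM, AFJ, AFL, AGL, AGM, BDL, BDM, BFJ, BFM, BGJ, BGL, DEJ, DEL, EFL, EFM, EGJ, EGM

Hence C_0 ≅ Z^9, C_1 ≅ Z^27, C_2 ≅ Z^18.

∂_1: C_1 → C_0 maps an edge to its endpoints' difference, ∂[p,q] = q − p. For instance
  ∂EF = F − E.
As a 9×27 matrix over Z this has rank 8, with invariant factors (1,1,1,1,1,1,1,1).

∂_2: C_2 → C_1 acts by ∂[p,q,r] = [q,r] − [p,r] + [p,q]. For instance
  ∂EFL = FL − EL + EF,
  ∂EFM = FM − EM + EF.
The resulting 27×18 matrix has rank 17, and its Smith normal form has invariant factors (1,1,1,1,1,1,1,1,1,1,1,1,1,1,1,1,1).

Computing H_k = (kernel of ∂_k) / (image of ∂_{k+1}):

  H_0: rank C_0 − rank ∂_1 = 9 − 8 = 1, and the invariant factors of ∂_1 are all 1, so H_0 = Z.
  H_1: rank ker ∂_1 − rank ∂_2 = (27 − 8) − 17 = 2, and the invariant factors of ∂_2 are all 1, so H_1 = Z^2.
  H_2: rank ker ∂_2 − rank ∂_3 = (18 − 17) − 0 = 1, and there is no ∂_3, so H_2 = Z.

As a check, the Euler characteristic is 9 − 27 + 18 = 0, which agrees with 1 − 2 + 1 = 0.
(K is a triangulation of the torus T^2.)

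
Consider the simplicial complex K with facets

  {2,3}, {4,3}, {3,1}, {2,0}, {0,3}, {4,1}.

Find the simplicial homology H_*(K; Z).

H_0 = Z,  H_1 = Z^2.

We work with the vertex ordering 0 < 1 < 2 < 3 < 4. The simplices of K, each written with vertices in increasing order, are:

  0-simplices (5): [0], [1], [2], [3], [4]
  1-simplices (6): [0,2], [0,3], [1,3], [1,4], [2,3], [3,4]

so the chain groups are C_0 ≅ Z^5, C_1 ≅ Z^6.

The boundary map ∂_1: C_1 → C_0 sends each edge [p,q] (with p < q) to q − p.
The resulting 5×6 matrix has rank 4, and its Smith normal form has invariant factors (1,1,1,1).

Reading off H_k = ker ∂_k / im ∂_{k+1}:

  H_0: rank C_0 − rank ∂_1 = 5 − 4 = 1, and the invariant factors of ∂_1 are all 1, so H_0 ≅ Z.
  H_1: rank ker ∂_1 − rank ∂_2 = (6 − 4) − 0 = 2, and there is no ∂_2, so H_1 ≅ Z^2.

(K is a triangulation of a wedge of 2 circles.)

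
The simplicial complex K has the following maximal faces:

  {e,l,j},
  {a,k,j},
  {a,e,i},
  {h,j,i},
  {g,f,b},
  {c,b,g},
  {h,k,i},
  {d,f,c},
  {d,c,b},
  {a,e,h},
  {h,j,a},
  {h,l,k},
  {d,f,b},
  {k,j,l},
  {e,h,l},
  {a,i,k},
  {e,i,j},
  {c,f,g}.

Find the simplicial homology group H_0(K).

K has 12 vertices, 27 edges, 18 triangles.
rank ∂_0 = 0, rank ∂_1 = 10 ⇒ b_0 = 12 − 0 − 10 = 2; all invariant factors of ∂_1 are 1 so no torsion. So H_0 = Z^2.

H_0 ≅ Z^2.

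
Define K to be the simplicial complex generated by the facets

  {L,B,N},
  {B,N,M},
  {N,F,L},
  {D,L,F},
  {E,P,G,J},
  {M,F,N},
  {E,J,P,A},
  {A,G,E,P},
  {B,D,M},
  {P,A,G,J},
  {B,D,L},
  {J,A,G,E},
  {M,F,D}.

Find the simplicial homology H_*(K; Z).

H_0 ≅ Z^2,  H_1 = 0,  H_2 ≅ Z,  H_3 ≅ Z.

Order the vertices as A < B < D < E < F < G < J < L < M < N < P. Listing each simplex with vertices in this order, K has dimension 3 with simplices:

  0-simplices (11): A, B, D, E, F, G, J, L, M, N, P
  1-simplices (22): AE, AG, AJ, AP, BD, BL, BM, BN, DF, DL, DM, EG, EJ, EP, FL, FM, FN, GJ, GP, JP, LN, MN
  2-simplices (18): AEG, AEJ, AEP, AGJ, AGP, AJP, BDL, BDM, BLN, BMN, DFL, DFM, EGJ, EGP, EJP, FLN, FMN, GJP
  3-simplices (5): AEGJ, AEGP, AEJP, AGJP, EGJP

giving chain groups C_0 ≅ Z^11, C_1 ≅ Z^22, C_2 ≅ Z^18, C_3 ≅ Z^5.

The boundary map ∂_1: C_1 → C_0 maps an edge to its endpoints' difference, ∂[p,q] = q − p.
The 11×22 boundary matrix has rank 9 and Smith normal form diag(1,1,1,1,1,1,1,1,1).

∂_2: C_2 → C_1 sends each 2-simplex [p,q,r] to [q,r] − [p,r] + [p,q]. For instance
  ∂BDM = DM − BM + BD,
  ∂DFL = FL − DL + DF.
The resulting 22×18 matrix has rank 13, and its Smith normal form has invariant factors (1,1,1,1,1,1,1,1,1,1,1,1,1).

∂_3: C_3 → C_2 sends each 3-simplex σ to the alternating sum Σ_i (−1)^i (σ with its i-th vertex removed). For instance
  ∂AEGP = EGP − AGP + AEP − AEG,
  ∂AEJP = EJP − AJP + AEP − AEJ.
The resulting 18×5 matrix has rank 4, and its Smith normal form has invariant factors (1,1,1,1).

Reading off H_k = ker ∂_k / im ∂_{k+1}:

  H_0: rank C_0 − rank ∂_1 = 11 − 9 = 2, and the invariant factors of ∂_1 are all 1, so H_0 = Z^2.
  H_1: rank ker ∂_1 − rank ∂_2 = (22 − 9) − 13 = 0, and the invariant factors of ∂_2 are all 1, so H_1 = 0.
  H_2: rank ker ∂_2 − rank ∂_3 = (18 − 13) − 4 = 1, and the invariant factors of ∂_3 are all 1, so H_2 = Z.
  H_3: rank ker ∂_3 − rank ∂_4 = (5 − 4) − 0 = 1, and there is no ∂_4, so H_3 = Z.

As a check, the Euler characteristic is 11 − 22 + 18 − 5 = 2, which agrees with 2 − 0 + 1 − 1 = 2.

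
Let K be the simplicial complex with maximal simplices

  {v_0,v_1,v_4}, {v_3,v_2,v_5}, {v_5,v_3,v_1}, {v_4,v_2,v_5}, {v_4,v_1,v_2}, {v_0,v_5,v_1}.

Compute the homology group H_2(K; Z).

H_2 = 0.

Order the vertices as v_0 < v_1 < v_2 < v_3 < v_4 < v_5. Listing each simplex with vertices in this order, K has dimension 2 with simplices:

  0-simplices (6): [v_0], [v_1], [v_2], [v_3], [v_4], [v_5]
  1-simplices (12): [v_0,v_1], [v_0,v_4], [v_0,v_5], [v_1,v_2], [v_1,v_3], [v_1,v_4], [v_1,v_5], [v_2,v_3], [v_2,v_4], [v_2,v_5], [v_3,v_5], [v_4,v_5]
  2-simplices (6): [v_0,v_1,v_4], [v_0,v_1,v_5], [v_1,v_2,v_4], [v_1,v_3,v_5], [v_2,v_3,v_5], [v_2,v_4,v_5]

Hence C_0 ≅ Z^6, C_1 ≅ Z^12, C_2 ≅ Z^6.

The boundary map ∂_1: C_1 → C_0 maps an edge to its endpoints' difference, ∂[p,q] = q − p. For instance
  ∂[v_0,v_1] = [v_1] − [v_0].
The 6×12 boundary matrix has rank 5 and Smith normal form diag(1,1,1,1,1).

∂_2: C_2 → C_1 sends each 2-simplex [p,q,r] to [q,r] − [p,r] + [p,q]. For instance
  ∂[v_2,v_3,v_5] = [v_3,v_5] − [v_2,v_5] + [v_2,v_3],
  ∂[v_2,v_4,v_5] = [v_4,v_5] − [v_2,v_5] + [v_2,v_4].
The 12×6 boundary matrix has rank 6 and Smith normal form diag(1,1,1,1,1,1).

Now H_k = ker ∂_k / im ∂_{k+1}, so:

  H_2: rank ker ∂_2 − rank ∂_3 = (6 − 6) − 0 = 0, and there is no ∂_3, so H_2 ≅ 0.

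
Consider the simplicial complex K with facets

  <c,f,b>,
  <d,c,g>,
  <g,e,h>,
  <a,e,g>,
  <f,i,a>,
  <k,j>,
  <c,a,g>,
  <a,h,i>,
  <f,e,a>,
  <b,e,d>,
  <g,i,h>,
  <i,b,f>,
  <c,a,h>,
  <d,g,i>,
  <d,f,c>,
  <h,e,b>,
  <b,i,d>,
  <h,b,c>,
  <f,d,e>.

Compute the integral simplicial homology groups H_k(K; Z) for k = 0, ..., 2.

Fix the vertex order a < b < c < d < e < f < g < h < i < j < k and write every simplex with vertices in increasing order. Then dim K = 2 and the simplices of K are:

  0-simplices (11): a, b, c, d, e, f, g, h, i, j, k
  1-simplices (28): ac, ae, af, ag, ah, ai, bc, bd, be, bf, bh, bi, cd, cf, cg, ch, de, df, dg, di, ef, eg, eh, fi, gh, gi, hi, jk
  2-simplices (18): acg, ach, aef, aeg, afi, ahi, bcf, bch, bde, bdi, beh, bfi, cdf, cdg, def, dgi, egh, ghi

so the chain groups are C_0 ≅ Z^11, C_1 ≅ Z^28, C_2 ≅ Z^18.

Boundary ∂_1: C_1 → C_0 sends each edge [p,q] (with p < q) to q − p. For instance
  ∂dg = g − d.
As a 11×28 matrix over Z this has rank 9, with invariant factors (1,1,1,1,1,1,1,1,1).

The boundary map ∂_2: C_2 → C_1 sends each 2-simplex [p,q,r] to [q,r] − [p,r] + [p,q]. For instance
  ∂aeg = eg − ag + ae,
  ∂bde = de − be + bd.
As a 28×18 matrix over Z this has rank 18, with invariant factors (1,1,1,1,1,1,1,1,1,1,1,1,1,1,1,1,1,2).

Computing H_k = (kernel of ∂_k) / (image of ∂_{k+1}):

  H_0: rank C_0 − rank ∂_1 = 11 − 9 = 2, and the invariant factors of ∂_1 are all 1, so H_0 ≅ Z^2.
  H_1: rank ker ∂_1 − rank ∂_2 = (28 − 9) − 18 = 1, and ∂_2 has invariant factor 2 > 1, so H_1 ≅ Z ⊕ Z/2.
  H_2: rank ker ∂_2 − rank ∂_3 = (18 − 18) − 0 = 0, and there is no ∂_3, so H_2 ≅ 0.

H_0 = Z^2,  H_1 = Z ⊕ Z/2,  H_2 = 0.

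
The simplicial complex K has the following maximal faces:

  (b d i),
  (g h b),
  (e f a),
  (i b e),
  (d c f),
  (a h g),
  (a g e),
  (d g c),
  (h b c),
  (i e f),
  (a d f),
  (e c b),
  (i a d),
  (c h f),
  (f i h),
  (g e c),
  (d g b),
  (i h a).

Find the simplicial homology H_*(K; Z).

We work with the vertex ordering a < b < c < d < e < f < g < h < i. The simplices of K, each written with vertices in increasing order, are:

  0-simplices (9): a, b, c, d, e, f, g, h, i
  1-simplices (27): ad, ae, af, ag, ah, ai, bc, bd, be, bg, bh, bi, cd, ce, cf, cg, ch, df, dg, di, ef, eg, ei, fh, fi, gh, hi
  2-simplices (18): adf, adi, aef, aeg, agh, ahi, bce, bch, bdg, bdi, bei, bgh, cdf, cdg, ceg, cfh, efi, fhi

so the chain groups are C_0 ≅ Z^9, C_1 ≅ Z^27, C_2 ≅ Z^18.

∂_1: C_1 → C_0 is given by ∂[p,q] = [q] − [p]. For instance
  ∂ce = e − c.
This gives a 9×27 integer matrix of rank 8; reducing to Smith normal form yields diagonal entries (1,1,1,1,1,1,1,1).

∂_2: C_2 → C_1 maps a triangle to the signed sum of its edges. For instance
  ∂bei = ei − bi + be,
  ∂bdi = di − bi + bd.
As a 27×18 matrix over Z this has rank 18, with invariant factors (1,1,1,1,1,1,1,1,1,1,1,1,1,1,1,1,1,2).

Computing H_k = (kernel of ∂_k) / (image of ∂_{k+1}):

  H_0: rank C_0 − rank ∂_1 = 9 − 8 = 1, and the invariant factors of ∂_1 are all 1, so H_0 = Z.
  H_1: rank ker ∂_1 − rank ∂_2 = (27 − 8) − 18 = 1, and ∂_2 has invariant factor 2 > 1, so H_1 = Z ⊕ Z_2.
  H_2: rank ker ∂_2 − rank ∂_3 = (18 − 18) − 0 = 0, and there is no ∂_3, so H_2 = 0.

As a check, the Euler characteristic is 9 − 27 + 18 = 0, which agrees with 1 − 1 + 0 = 0.
(K is a triangulation of the Klein bottle.)

H_0 = Z,  H_1 = Z ⊕ Z_2,  H_2 = 0.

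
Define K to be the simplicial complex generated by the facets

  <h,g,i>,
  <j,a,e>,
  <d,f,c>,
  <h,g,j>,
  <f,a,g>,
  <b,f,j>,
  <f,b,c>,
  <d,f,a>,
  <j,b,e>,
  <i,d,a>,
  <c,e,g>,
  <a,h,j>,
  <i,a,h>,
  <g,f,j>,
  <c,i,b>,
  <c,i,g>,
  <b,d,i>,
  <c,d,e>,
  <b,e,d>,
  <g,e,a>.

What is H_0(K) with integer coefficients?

Fix the vertex order a < b < c < d < e < f < g < h < i < j and write every simplex with vertices in increasing order. Then dim K = 2 and the simplices of K are:

  0-simplices (10): a, b, c, d, e, f, g, h, i, j
  1-simplices (30): ad, ae, af, ag, ah, ai, aj, bc, bd, be, bf, bi, bj, cd, ce, cf, cg, ci, de, df, di, eg, ej, fg, fj, gh, gi, gj, hi, hj
  2-simplices (20): adf, adi, aeg, aej, afg, ahi, ahj, bcf, bci, bde, bdi, bej, bfj, cde, cdf, ceg, cgi, fgj, ghi, ghj

Hence C_0 ≅ Z^10, C_1 ≅ Z^30, C_2 ≅ Z^20.

∂_1: C_1 → C_0 is given by ∂[p,q] = [q] − [p]. For instance
  ∂gh = h − g.
The resulting 10×30 matrix has rank 9, and its Smith normal form has invariant factors (1,1,1,1,1,1,1,1,1).

The boundary map ∂_2: C_2 → C_1 maps a triangle to the signed sum of its edges. For instance
  ∂cde = de − ce + cd,
  ∂bfj = fj − bj + bf.
The 30×20 boundary matrix has rank 20 and Smith normal form diag(1,1,1,1,1,1,1,1,1,1,1,1,1,1,1,1,1,1,1,2).

Reading off H_k = ker ∂_k / im ∂_{k+1}:

  H_0: rank C_0 − rank ∂_1 = 10 − 9 = 1, and the invariant factors of ∂_1 are all 1, so H_0 = Z.

(K is a triangulation of the Klein bottle.)

H_0 ≅ Z.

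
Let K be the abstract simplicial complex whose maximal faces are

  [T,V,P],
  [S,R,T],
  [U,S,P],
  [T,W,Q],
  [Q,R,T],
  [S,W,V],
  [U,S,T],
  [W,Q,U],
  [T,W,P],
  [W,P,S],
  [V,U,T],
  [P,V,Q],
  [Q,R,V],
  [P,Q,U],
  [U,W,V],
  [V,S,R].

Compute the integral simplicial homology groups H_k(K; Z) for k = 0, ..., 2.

H_0 ≅ Z,  H_1 ≅ Z^2,  H_2 ≅ Z.

K has 8 vertices, 24 edges, 16 triangles.
rank ∂_0 = 0, rank ∂_1 = 7 ⇒ b_0 = 8 − 0 − 7 = 1; all invariant factors of ∂_1 are 1 so no torsion. So H_0 ≅ Z.
rank ∂_1 = 7, rank ∂_2 = 15 ⇒ b_1 = 24 − 7 − 15 = 2; all invariant factors of ∂_2 are 1 so no torsion. So H_1 ≅ Z^2.
rank ∂_2 = 15, rank ∂_3 = 0 ⇒ b_2 = 16 − 15 − 0 = 1. So H_2 ≅ Z.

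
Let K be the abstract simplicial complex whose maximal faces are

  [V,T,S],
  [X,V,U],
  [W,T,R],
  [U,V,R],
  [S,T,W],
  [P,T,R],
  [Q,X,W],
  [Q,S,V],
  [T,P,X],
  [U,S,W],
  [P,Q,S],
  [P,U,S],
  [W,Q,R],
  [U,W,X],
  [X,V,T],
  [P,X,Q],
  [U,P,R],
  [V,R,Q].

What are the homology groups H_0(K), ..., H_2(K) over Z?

K has 9 vertices, 27 edges, 18 triangles.
rank ∂_0 = 0, rank ∂_1 = 8 ⇒ b_0 = 9 − 0 − 8 = 1; all invariant factors of ∂_1 are 1 so no torsion. So H_0 = Z.
rank ∂_1 = 8, rank ∂_2 = 17 ⇒ b_1 = 27 − 8 − 17 = 2; all invariant factors of ∂_2 are 1 so no torsion. So H_1 = Z^2.
rank ∂_2 = 17, rank ∂_3 = 0 ⇒ b_2 = 18 − 17 − 0 = 1. So H_2 = Z.

H_0 = Z,  H_1 = Z^2,  H_2 = Z.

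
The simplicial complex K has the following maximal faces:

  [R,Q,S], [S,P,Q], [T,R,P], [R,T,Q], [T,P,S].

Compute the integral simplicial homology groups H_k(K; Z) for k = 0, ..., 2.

Order the vertices as P < Q < R < S < T. Listing each simplex with vertices in this order, K has dimension 2 with simplices:

  0-simplices (5): P, Q, R, S, T
  1-simplices (10): PQ, PR, PS, PT, QR, QS, QT, RS, RT, ST
  2-simplices (5): PQS, PRT, PST, QRS, QRT

giving chain groups C_0 ≅ Z^5, C_1 ≅ Z^10, C_2 ≅ Z^5.

∂_1: C_1 → C_0 maps an edge to its endpoints' difference, ∂[p,q] = q − p. For instance
  ∂ST = T − S.
As a 5×10 matrix over Z this has rank 4, with invariant factors (1,1,1,1).

The boundary map ∂_2: C_2 → C_1 sends each 2-simplex [p,q,r] to [q,r] − [p,r] + [p,q]. For instance
  ∂PST = ST − PT + PS,
  ∂QRS = RS − QS + QR.
This gives a 10×5 integer matrix of rank 5; reducing to Smith normal form yields diagonal entries (1,1,1,1,1).

Reading off H_k = ker ∂_k / im ∂_{k+1}:

  H_0: rank C_0 − rank ∂_1 = 5 − 4 = 1, and the invariant factors of ∂_1 are all 1, so H_0 ≅ Z.
  H_1: rank ker ∂_1 − rank ∂_2 = (10 − 4) − 5 = 1, and the invariant factors of ∂_2 are all 1, so H_1 ≅ Z.
  H_2: rank ker ∂_2 − rank ∂_3 = (5 − 5) − 0 = 0, and there is no ∂_3, so H_2 ≅ 0.

As a check, the Euler characteristic is 5 − 10 + 5 = 0, which agrees with 1 − 1 + 0 = 0.

H_0 = Z,  H_1 = Z,  H_2 = 0.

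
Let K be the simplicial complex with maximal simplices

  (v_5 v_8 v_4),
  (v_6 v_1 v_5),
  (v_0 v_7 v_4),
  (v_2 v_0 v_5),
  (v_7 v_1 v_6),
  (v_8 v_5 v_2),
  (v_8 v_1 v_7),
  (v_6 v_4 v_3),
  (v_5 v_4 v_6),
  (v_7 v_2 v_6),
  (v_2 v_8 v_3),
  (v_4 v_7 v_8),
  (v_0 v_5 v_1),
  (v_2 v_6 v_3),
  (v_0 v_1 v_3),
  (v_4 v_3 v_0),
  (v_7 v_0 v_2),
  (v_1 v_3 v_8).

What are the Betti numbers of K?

b_0 = 1, b_1 = 2, b_2 = 1.

Fix the vertex order v_0 < v_1 < v_2 < v_3 < v_4 < v_5 < v_6 < v_7 < v_8 and write every simplex with vertices in increasing order. Then dim K = 2 and the simplices of K are:

  0-simplices (9): [v_0], [v_1], [v_2], [v_3], [v_4], [v_5], [v_6], [v_7], [v_8]
  1-simplices (27): (27 of them)
  2-simplices (18): (18 of them)

Hence C_0 ≅ Z^9, C_1 ≅ Z^27, C_2 ≅ Z^18.

The boundary map ∂_1: C_1 → C_0 is given by ∂[p,q] = [q] − [p]. For instance
  ∂[v_5,v_6] = [v_6] − [v_5].
The resulting 9×27 matrix has rank 8, and its Smith normal form has invariant factors (1,1,1,1,1,1,1,1).

∂_2: C_2 → C_1 maps a triangle to the signed sum of its edges. For instance
  ∂[v_1,v_3,v_8] = [v_3,v_8] − [v_1,v_8] + [v_1,v_3],
  ∂[v_0,v_1,v_5] = [v_1,v_5] − [v_0,v_5] + [v_0,v_1].
The 27×18 boundary matrix has rank 17 and Smith normal form diag(1,1,1,1,1,1,1,1,1,1,1,1,1,1,1,1,1).

Computing H_k = (kernel of ∂_k) / (image of ∂_{k+1}):

  H_0: rank C_0 − rank ∂_1 = 9 − 8 = 1, and the invariant factors of ∂_1 are all 1, so H_0 ≅ Z.
  H_1: rank ker ∂_1 − rank ∂_2 = (27 − 8) − 17 = 2, and the invariant factors of ∂_2 are all 1, so H_1 ≅ Z^2.
  H_2: rank ker ∂_2 − rank ∂_3 = (18 − 17) − 0 = 1, and there is no ∂_3, so H_2 ≅ Z.

(K is a triangulation of the torus T^2.)

Hence the Betti numbers are b_0 = 1, b_1 = 2, b_2 = 1.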